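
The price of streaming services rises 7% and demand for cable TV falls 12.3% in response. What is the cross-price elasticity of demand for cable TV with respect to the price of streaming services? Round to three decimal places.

-1.757

ε = (%ΔQ of cable TV) / (%ΔP of streaming services) = (-12.3%) / (7%) ≈ -1.757.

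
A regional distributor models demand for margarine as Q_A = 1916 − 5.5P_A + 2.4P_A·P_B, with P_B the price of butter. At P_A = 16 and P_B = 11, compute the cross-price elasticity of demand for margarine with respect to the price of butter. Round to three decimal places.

0.188

At P_A = 16 and P_B = 11: Q_A = 2250.4.
∂Q_A/∂P_B = 2.4P_A = 2.4(16) = 38.4000.
ε = (∂Q_A/∂P_B)(P_B/Q_A) = 38.4000 × (11/2250.4) ≈ 0.188.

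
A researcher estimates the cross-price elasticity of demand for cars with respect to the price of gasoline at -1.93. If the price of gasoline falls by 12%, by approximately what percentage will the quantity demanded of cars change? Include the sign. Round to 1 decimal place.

23.2%

%ΔQ ≈ ε × %ΔP of gasoline = -1.93 × (-12%) = 23.2%.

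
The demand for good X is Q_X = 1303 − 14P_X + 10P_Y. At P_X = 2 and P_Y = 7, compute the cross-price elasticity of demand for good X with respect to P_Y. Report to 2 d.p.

0.05

At P_X = 2 and P_Y = 7: Q_X = 1345.
∂Q_X/∂P_Y = 10.
ε = (∂Q_X/∂P_Y)(P_Y/Q_X) = 10 × (7/1345) ≈ 0.05.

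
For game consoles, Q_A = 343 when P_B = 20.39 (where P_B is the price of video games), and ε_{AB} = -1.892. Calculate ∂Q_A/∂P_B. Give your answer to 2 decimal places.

-31.83

ε = (∂Q_A/∂P_B)·(P_B/Q_A) ⇒ ∂Q_A/∂P_B = ε·Q_A/P_B = -1.892 × 343/20.39 ≈ -31.83.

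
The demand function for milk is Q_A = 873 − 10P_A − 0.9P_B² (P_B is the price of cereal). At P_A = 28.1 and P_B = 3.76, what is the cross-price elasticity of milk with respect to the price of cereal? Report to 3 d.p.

-0.044

At P_A = 28.1 and P_B = 3.76: Q_A = 579.276.
∂Q_A/∂P_B = -1.8P_B = -1.8(3.76) = -6.7680.
ε = (∂Q_A/∂P_B)(P_B/Q_A) = -6.7680 × (3.76/579.276) ≈ -0.044.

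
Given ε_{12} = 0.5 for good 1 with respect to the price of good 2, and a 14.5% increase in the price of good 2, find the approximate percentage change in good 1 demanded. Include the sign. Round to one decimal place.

7.3%

%ΔQ ≈ ε × %ΔP of good 2 = 0.5 × (14.5%) = 7.3%.
Demand for good 1 rises by about 7.3%.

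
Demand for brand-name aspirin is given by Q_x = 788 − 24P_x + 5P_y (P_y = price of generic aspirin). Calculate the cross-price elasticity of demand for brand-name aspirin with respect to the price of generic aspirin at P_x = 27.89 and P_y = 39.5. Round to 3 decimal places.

At P_x = 27.89 and P_y = 39.5: Q_x = 316.14.
∂Q_x/∂P_y = 5.
ε = (∂Q_x/∂P_y)(P_y/Q_x) = 5 × (39.5/316.14) ≈ 0.625.

0.625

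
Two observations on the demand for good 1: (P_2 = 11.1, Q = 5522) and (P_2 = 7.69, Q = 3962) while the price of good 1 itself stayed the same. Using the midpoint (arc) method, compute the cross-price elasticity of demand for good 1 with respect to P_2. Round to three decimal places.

ΔQ_1 = 3962 − 5522 = -1560; ΔP_2 = 7.69 − 11.1 = -3.41.
Midpoints: Q̄_1 = 4742.0, P̄_2 = 9.39.
ε = (ΔQ_1/Q̄_1)/(ΔP_2/P̄_2) = (-1560/4742.0)/(-3.41/9.39) ≈ 0.906.

0.906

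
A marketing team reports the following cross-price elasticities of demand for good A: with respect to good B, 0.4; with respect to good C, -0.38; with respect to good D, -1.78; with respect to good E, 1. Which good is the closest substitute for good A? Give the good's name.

good E

Substitutes have ε > 0. Among the positive values, 1 (good E) is largest.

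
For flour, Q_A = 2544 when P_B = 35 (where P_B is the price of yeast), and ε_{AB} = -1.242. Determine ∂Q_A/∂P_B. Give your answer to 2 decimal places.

-90.28

ε = (∂Q_A/∂P_B)·(P_B/Q_A) ⇒ ∂Q_A/∂P_B = ε·Q_A/P_B = -1.242 × 2544/35 ≈ -90.28.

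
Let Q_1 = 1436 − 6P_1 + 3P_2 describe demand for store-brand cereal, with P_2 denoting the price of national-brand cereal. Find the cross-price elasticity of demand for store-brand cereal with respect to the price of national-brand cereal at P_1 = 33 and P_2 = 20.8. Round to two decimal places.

At P_1 = 33 and P_2 = 20.8: Q_1 = 1300.4.
∂Q_1/∂P_2 = 3.
ε = (∂Q_1/∂P_2)(P_2/Q_1) = 3 × (20.8/1300.4) ≈ 0.05.

0.05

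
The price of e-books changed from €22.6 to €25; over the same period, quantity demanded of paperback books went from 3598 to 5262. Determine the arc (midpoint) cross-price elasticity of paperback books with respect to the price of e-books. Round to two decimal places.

3.72

ΔQ_A = 5262 − 3598 = 1664; ΔP_B = 25 − 22.6 = 2.4.
Midpoints: Q̄_A = 4430.0, P̄_B = 23.80.
ε = (ΔQ_A/Q̄_A)/(ΔP_B/P̄_B) = (1664/4430.0)/(2.4/23.80) ≈ 3.72.
ε > 0: paperback books and e-books are substitutes.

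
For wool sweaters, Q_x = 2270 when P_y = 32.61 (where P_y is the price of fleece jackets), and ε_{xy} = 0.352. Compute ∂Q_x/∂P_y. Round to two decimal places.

ε = (∂Q_x/∂P_y)·(P_y/Q_x) ⇒ ∂Q_x/∂P_y = ε·Q_x/P_y = 0.352 × 2270/32.61 ≈ 24.50.

24.50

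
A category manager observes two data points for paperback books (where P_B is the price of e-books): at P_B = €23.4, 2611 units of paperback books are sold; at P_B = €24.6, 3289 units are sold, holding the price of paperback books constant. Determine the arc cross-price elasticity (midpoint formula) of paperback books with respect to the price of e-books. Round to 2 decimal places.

ΔQ_A = 3289 − 2611 = 678; ΔP_B = 24.6 − 23.4 = 1.2.
Midpoints: Q̄_A = 2950.0, P̄_B = 24.00.
ε = (ΔQ_A/Q̄_A)/(ΔP_B/P̄_B) = (678/2950.0)/(1.2/24.00) ≈ 4.60.

4.60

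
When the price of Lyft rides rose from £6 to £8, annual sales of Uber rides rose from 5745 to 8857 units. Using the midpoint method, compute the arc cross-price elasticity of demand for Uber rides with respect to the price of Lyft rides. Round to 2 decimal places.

ΔQ_A = 8857 − 5745 = 3112; ΔP_B = 8 − 6 = 2.
Midpoints: Q̄_A = 7301.0, P̄_B = 7.00.
ε = (ΔQ_A/Q̄_A)/(ΔP_B/P̄_B) = (3112/7301.0)/(2/7.00) ≈ 1.49.
ε > 0: Uber rides and Lyft rides are substitutes.

1.49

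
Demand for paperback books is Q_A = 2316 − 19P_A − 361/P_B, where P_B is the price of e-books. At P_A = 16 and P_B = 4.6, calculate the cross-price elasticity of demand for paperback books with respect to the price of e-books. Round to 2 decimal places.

0.04

At P_A = 16 and P_B = 4.6: Q_A = 1933.522.
∂Q_A/∂P_B = 361/P_B² = 17.0605.
ε = (∂Q_A/∂P_B)(P_B/Q_A) = 17.0605 × (4.6/1933.522) ≈ 0.04.
ε > 0: substitutes.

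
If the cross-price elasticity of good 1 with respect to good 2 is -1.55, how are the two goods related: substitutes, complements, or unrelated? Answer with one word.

ε = -1.55 < 0, so a higher price of good 2 lowers demand for good 1: complements.

complements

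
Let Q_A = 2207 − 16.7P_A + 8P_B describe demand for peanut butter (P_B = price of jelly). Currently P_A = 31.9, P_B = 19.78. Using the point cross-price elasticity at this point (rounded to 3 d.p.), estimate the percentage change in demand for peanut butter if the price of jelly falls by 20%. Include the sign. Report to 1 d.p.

At P_A = 31.9, P_B = 19.78: Q_A = 1832.51.
∂Q_A/∂P_B = 8.
ε = (∂Q_A/∂P_B)(P_B/Q_A) = 8.0000 × 19.78/1832.51 ≈ 0.086.
%ΔQ_A ≈ ε × %ΔP_B = 0.086 × (-20%) = -1.7%.

-1.7%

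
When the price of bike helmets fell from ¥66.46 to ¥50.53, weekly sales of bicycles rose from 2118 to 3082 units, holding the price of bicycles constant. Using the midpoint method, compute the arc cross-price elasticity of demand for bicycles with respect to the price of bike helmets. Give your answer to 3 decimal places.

-1.361

ΔQ_A = 3082 − 2118 = 964; ΔP_B = 50.53 − 66.46 = -15.93.
Midpoints: Q̄_A = 2600.0, P̄_B = 58.49.
ε = (ΔQ_A/Q̄_A)/(ΔP_B/P̄_B) = (964/2600.0)/(-15.93/58.49) ≈ -1.361.
ε < 0: bicycles and bike helmets are complements.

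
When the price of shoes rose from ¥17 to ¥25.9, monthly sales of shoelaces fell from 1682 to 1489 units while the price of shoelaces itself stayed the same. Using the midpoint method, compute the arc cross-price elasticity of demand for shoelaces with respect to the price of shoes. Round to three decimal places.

ΔQ_A = 1489 − 1682 = -193; ΔP_B = 25.9 − 17 = 8.9.
Midpoints: Q̄_A = 1585.5, P̄_B = 21.45.
ε = (ΔQ_A/Q̄_A)/(ΔP_B/P̄_B) = (-193/1585.5)/(8.9/21.45) ≈ -0.293.

-0.293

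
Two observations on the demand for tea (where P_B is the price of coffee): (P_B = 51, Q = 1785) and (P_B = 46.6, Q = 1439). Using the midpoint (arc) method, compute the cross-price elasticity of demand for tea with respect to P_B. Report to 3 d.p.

ΔQ_A = 1439 − 1785 = -346; ΔP_B = 46.6 − 51 = -4.4.
Midpoints: Q̄_A = 1612.0, P̄_B = 48.80.
ε = (ΔQ_A/Q̄_A)/(ΔP_B/P̄_B) = (-346/1612.0)/(-4.4/48.80) ≈ 2.381.
ε > 0: tea and coffee are substitutes.

2.381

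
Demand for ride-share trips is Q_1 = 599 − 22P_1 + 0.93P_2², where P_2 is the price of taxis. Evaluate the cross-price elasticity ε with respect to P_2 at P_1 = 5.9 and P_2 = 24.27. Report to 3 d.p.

1.077

At P_1 = 5.9 and P_2 = 24.27: Q_1 = 1017.001.
∂Q_1/∂P_2 = 1.86P_2 = 1.86(24.27) = 45.1422.
ε = (∂Q_1/∂P_2)(P_2/Q_1) = 45.1422 × (24.27/1017.001) ≈ 1.077.
ε > 0: substitutes.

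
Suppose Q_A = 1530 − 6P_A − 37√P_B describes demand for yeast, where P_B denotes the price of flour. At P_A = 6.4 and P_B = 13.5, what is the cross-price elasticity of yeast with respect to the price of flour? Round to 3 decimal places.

At P_A = 6.4 and P_B = 13.5: Q_A = 1355.653.
∂Q_A/∂P_B = -37/(2√P_B) = -37/(2√13.5) = -5.0351.
ε = (∂Q_A/∂P_B)(P_B/Q_A) = -5.0351 × (13.5/1355.653) ≈ -0.050.
ε < 0: complements.

-0.050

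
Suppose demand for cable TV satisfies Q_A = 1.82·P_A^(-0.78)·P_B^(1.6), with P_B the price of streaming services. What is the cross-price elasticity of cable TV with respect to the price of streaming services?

1.60

In a log-linear (constant-elasticity) demand function, the coefficient on the exponent of P_B is the cross-price elasticity.
ε = 1.60. Positive, so cable TV and streaming services are substitutes.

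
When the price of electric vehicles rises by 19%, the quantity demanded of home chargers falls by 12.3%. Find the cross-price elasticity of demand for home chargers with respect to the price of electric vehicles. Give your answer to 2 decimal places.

ε = (%ΔQ of home chargers) / (%ΔP of electric vehicles) = (-12.3%) / (19%) ≈ -0.65.
Negative cross-price elasticity: complements.

-0.65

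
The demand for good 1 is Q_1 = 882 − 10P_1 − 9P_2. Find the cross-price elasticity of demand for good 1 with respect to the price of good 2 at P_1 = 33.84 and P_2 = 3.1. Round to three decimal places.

At P_1 = 33.84 and P_2 = 3.1: Q_1 = 515.7.
∂Q_1/∂P_2 = -9.
ε = (∂Q_1/∂P_2)(P_2/Q_1) = -9 × (3.1/515.7) ≈ -0.054.
Since ε < 0, good 1 and good 2 are complements.

-0.054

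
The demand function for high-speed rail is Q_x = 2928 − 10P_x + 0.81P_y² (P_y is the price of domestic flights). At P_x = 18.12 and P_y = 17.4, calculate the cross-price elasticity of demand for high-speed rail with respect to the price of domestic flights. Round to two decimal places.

At P_x = 18.12 and P_y = 17.4: Q_x = 2992.036.
∂Q_x/∂P_y = 1.62P_y = 1.62(17.4) = 28.1880.
ε = (∂Q_x/∂P_y)(P_y/Q_x) = 28.1880 × (17.4/2992.036) ≈ 0.16.
ε > 0: substitutes.

0.16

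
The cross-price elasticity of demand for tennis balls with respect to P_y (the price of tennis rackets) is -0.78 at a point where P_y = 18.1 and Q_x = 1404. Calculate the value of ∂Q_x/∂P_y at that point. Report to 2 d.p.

-60.50

ε = (∂Q_x/∂P_y)·(P_y/Q_x) ⇒ ∂Q_x/∂P_y = ε·Q_x/P_y = -0.78 × 1404/18.1 ≈ -60.50.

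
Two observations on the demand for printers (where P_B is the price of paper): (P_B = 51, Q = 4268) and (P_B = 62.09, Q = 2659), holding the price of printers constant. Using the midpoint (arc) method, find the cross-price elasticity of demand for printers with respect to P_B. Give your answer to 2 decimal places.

-2.37

ΔQ_A = 2659 − 4268 = -1609; ΔP_B = 62.09 − 51 = 11.09.
Midpoints: Q̄_A = 3463.5, P̄_B = 56.55.
ε = (ΔQ_A/Q̄_A)/(ΔP_B/P̄_B) = (-1609/3463.5)/(11.09/56.55) ≈ -2.37.
ε < 0: printers and paper are complements.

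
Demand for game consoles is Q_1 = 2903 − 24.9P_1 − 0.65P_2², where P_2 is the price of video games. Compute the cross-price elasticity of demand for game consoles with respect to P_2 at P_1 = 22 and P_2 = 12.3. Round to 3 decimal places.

At P_1 = 22 and P_2 = 12.3: Q_1 = 2256.861.
∂Q_1/∂P_2 = -1.3P_2 = -1.3(12.3) = -15.9900.
ε = (∂Q_1/∂P_2)(P_2/Q_1) = -15.9900 × (12.3/2256.861) ≈ -0.087.
ε < 0: complements.

-0.087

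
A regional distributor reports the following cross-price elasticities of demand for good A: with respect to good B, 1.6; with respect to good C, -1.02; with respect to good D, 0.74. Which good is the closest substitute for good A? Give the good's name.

Substitutes have ε > 0. Among the positive values, 1.6 (good B) is largest.

good B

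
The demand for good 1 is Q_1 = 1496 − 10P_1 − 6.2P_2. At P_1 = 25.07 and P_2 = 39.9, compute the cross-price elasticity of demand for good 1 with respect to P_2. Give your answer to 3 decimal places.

At P_1 = 25.07 and P_2 = 39.9: Q_1 = 997.92.
∂Q_1/∂P_2 = -6.2.
ε = (∂Q_1/∂P_2)(P_2/Q_1) = -6.2 × (39.9/997.92) ≈ -0.248.

-0.248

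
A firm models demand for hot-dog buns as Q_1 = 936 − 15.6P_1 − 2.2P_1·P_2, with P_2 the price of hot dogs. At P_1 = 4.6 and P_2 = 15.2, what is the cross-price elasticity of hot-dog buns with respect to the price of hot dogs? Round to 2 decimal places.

At P_1 = 4.6 and P_2 = 15.2: Q_1 = 710.416.
∂Q_1/∂P_2 = -2.2P_1 = -2.2(4.6) = -10.1200.
ε = (∂Q_1/∂P_2)(P_2/Q_1) = -10.1200 × (15.2/710.416) ≈ -0.22.

-0.22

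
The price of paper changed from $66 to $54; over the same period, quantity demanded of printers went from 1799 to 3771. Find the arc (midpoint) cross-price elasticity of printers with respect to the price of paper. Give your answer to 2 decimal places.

ΔQ_A = 3771 − 1799 = 1972; ΔP_B = 54 − 66 = -12.
Midpoints: Q̄_A = 2785.0, P̄_B = 60.00.
ε = (ΔQ_A/Q̄_A)/(ΔP_B/P̄_B) = (1972/2785.0)/(-12/60.00) ≈ -3.54.

-3.54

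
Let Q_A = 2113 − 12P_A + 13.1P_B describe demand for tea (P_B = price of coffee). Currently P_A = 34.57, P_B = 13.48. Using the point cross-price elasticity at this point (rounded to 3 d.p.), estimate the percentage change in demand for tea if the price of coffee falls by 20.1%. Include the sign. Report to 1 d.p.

-1.9%

At P_A = 34.57, P_B = 13.48: Q_A = 1874.748.
∂Q_A/∂P_B = 13.1.
ε = (∂Q_A/∂P_B)(P_B/Q_A) = 13.1000 × 13.48/1874.748 ≈ 0.094.
%ΔQ_A ≈ ε × %ΔP_B = 0.094 × (-20.1%) = -1.9%.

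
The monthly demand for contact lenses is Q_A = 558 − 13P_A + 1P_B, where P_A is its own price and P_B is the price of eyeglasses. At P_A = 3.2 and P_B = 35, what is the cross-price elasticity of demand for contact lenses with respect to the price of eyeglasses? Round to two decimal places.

0.06

At P_A = 3.2 and P_B = 35: Q_A = 551.4.
∂Q_A/∂P_B = 1.
ε = (∂Q_A/∂P_B)(P_B/Q_A) = 1 × (35/551.4) ≈ 0.06.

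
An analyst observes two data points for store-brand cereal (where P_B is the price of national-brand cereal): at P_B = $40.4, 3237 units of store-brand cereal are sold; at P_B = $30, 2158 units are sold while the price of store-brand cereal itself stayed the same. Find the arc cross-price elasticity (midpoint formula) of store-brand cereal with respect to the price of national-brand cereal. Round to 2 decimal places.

1.35

ΔQ_A = 2158 − 3237 = -1079; ΔP_B = 30 − 40.4 = -10.4.
Midpoints: Q̄_A = 2697.5, P̄_B = 35.20.
ε = (ΔQ_A/Q̄_A)/(ΔP_B/P̄_B) = (-1079/2697.5)/(-10.4/35.20) ≈ 1.35.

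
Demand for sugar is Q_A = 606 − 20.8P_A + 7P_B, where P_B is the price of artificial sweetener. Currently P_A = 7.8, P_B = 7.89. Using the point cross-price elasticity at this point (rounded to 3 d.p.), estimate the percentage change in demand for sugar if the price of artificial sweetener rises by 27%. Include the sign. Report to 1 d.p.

At P_A = 7.8, P_B = 7.89: Q_A = 498.99.
∂Q_A/∂P_B = 7.
ε = (∂Q_A/∂P_B)(P_B/Q_A) = 7.0000 × 7.89/498.99 ≈ 0.111.
%ΔQ_A ≈ ε × %ΔP_B = 0.111 × (27%) = 3.0%.

3.0%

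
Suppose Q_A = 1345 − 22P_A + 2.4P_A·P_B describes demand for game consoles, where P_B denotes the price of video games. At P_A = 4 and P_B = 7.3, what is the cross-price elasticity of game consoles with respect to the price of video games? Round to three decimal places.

0.053

At P_A = 4 and P_B = 7.3: Q_A = 1327.08.
∂Q_A/∂P_B = 2.4P_A = 2.4(4) = 9.6000.
ε = (∂Q_A/∂P_B)(P_B/Q_A) = 9.6000 × (7.3/1327.08) ≈ 0.053.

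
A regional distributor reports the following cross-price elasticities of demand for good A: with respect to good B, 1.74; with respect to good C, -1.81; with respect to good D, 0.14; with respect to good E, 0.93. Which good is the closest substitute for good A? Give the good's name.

good B

Substitutes have ε > 0. Among the positive values, 1.74 (good B) is largest.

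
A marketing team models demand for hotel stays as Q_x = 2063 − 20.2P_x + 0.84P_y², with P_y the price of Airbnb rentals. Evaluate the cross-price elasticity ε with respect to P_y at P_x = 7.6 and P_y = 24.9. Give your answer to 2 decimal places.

0.43

At P_x = 7.6 and P_y = 24.9: Q_x = 2430.288.
∂Q_x/∂P_y = 1.68P_y = 1.68(24.9) = 41.8320.
ε = (∂Q_x/∂P_y)(P_y/Q_x) = 41.8320 × (24.9/2430.288) ≈ 0.43.
ε > 0: substitutes.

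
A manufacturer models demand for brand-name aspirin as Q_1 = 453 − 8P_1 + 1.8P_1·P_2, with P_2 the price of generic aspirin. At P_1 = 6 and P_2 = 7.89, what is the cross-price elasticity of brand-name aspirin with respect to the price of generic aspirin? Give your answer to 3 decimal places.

0.174

At P_1 = 6 and P_2 = 7.89: Q_1 = 490.212.
∂Q_1/∂P_2 = 1.8P_1 = 1.8(6) = 10.8000.
ε = (∂Q_1/∂P_2)(P_2/Q_1) = 10.8000 × (7.89/490.212) ≈ 0.174.
ε > 0: substitutes.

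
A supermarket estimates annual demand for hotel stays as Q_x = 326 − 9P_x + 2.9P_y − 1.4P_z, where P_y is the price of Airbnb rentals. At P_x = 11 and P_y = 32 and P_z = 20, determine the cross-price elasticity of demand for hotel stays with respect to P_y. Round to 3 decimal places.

At P_x = 11 and P_y = 32 and P_z = 20: Q_x = 291.8.
∂Q_x/∂P_y = 2.9.
ε = (∂Q_x/∂P_y)(P_y/Q_x) = 2.9 × (32/291.8) ≈ 0.318.
Since ε > 0, hotel stays and Airbnb rentals are substitutes.

0.318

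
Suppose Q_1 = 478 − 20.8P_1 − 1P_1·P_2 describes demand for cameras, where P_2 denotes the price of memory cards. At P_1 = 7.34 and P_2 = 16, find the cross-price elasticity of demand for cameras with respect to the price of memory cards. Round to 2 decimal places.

-0.56

At P_1 = 7.34 and P_2 = 16: Q_1 = 207.888.
∂Q_1/∂P_2 = -1P_1 = -1(7.34) = -7.3400.
ε = (∂Q_1/∂P_2)(P_2/Q_1) = -7.3400 × (16/207.888) ≈ -0.56.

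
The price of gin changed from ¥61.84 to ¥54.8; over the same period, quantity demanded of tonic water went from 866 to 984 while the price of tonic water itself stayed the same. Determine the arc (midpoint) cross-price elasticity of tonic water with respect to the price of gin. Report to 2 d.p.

-1.06

ΔQ_A = 984 − 866 = 118; ΔP_B = 54.8 − 61.84 = -7.04.
Midpoints: Q̄_A = 925.0, P̄_B = 58.32.
ε = (ΔQ_A/Q̄_A)/(ΔP_B/P̄_B) = (118/925.0)/(-7.04/58.32) ≈ -1.06.
ε < 0: tonic water and gin are complements.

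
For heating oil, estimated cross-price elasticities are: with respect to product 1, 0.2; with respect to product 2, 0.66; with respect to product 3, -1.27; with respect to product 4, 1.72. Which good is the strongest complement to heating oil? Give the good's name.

Complements have ε < 0. The most negative value is -1.27 (product 3).

product 3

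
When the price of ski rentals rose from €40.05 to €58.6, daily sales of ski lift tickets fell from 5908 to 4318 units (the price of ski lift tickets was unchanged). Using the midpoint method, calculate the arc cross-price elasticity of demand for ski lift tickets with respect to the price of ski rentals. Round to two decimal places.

-0.83

ΔQ_A = 4318 − 5908 = -1590; ΔP_B = 58.6 − 40.05 = 18.55.
Midpoints: Q̄_A = 5113.0, P̄_B = 49.33.
ε = (ΔQ_A/Q̄_A)/(ΔP_B/P̄_B) = (-1590/5113.0)/(18.55/49.33) ≈ -0.83.
ε < 0: ski lift tickets and ski rentals are complements.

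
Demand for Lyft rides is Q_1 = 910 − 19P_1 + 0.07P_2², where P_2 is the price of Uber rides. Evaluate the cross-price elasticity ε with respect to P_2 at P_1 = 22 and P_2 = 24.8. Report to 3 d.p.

0.161

At P_1 = 22 and P_2 = 24.8: Q_1 = 535.053.
∂Q_1/∂P_2 = 0.14P_2 = 0.14(24.8) = 3.4720.
ε = (∂Q_1/∂P_2)(P_2/Q_1) = 3.4720 × (24.8/535.053) ≈ 0.161.
ε > 0: substitutes.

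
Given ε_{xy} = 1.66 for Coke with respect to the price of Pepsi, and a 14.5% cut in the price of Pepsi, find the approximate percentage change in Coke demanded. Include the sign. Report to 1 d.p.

%ΔQ ≈ ε × %ΔP of Pepsi = 1.66 × (-14.5%) = -24.1%.

-24.1%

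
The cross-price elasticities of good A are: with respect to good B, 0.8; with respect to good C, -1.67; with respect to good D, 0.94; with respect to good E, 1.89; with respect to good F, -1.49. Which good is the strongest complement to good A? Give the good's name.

good C

Complements have ε < 0. The most negative value is -1.67 (good C).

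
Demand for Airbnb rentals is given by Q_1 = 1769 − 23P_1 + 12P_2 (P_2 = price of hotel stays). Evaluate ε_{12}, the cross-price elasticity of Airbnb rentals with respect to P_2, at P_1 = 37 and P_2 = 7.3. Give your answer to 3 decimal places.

0.087

At P_1 = 37 and P_2 = 7.3: Q_1 = 1005.6.
∂Q_1/∂P_2 = 12.
ε = (∂Q_1/∂P_2)(P_2/Q_1) = 12 × (7.3/1005.6) ≈ 0.087.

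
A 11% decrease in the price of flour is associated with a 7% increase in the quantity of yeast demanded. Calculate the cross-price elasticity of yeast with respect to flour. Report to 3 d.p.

ε = (%ΔQ of yeast) / (%ΔP of flour) = (7%) / (-11%) ≈ -0.636.

-0.636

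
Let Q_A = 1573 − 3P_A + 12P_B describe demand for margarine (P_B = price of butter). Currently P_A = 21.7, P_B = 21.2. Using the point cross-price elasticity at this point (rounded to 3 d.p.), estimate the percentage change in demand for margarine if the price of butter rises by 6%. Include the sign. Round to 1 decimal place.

0.9%

At P_A = 21.7, P_B = 21.2: Q_A = 1762.3.
∂Q_A/∂P_B = 12.
ε = (∂Q_A/∂P_B)(P_B/Q_A) = 12.0000 × 21.2/1762.3 ≈ 0.144.
%ΔQ_A ≈ ε × %ΔP_B = 0.144 × (6%) = 0.9%.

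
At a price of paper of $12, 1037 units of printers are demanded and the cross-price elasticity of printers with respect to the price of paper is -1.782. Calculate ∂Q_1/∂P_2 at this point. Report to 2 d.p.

-153.99

ε = (∂Q_1/∂P_2)·(P_2/Q_1) ⇒ ∂Q_1/∂P_2 = ε·Q_1/P_2 = -1.782 × 1037/12 ≈ -153.99.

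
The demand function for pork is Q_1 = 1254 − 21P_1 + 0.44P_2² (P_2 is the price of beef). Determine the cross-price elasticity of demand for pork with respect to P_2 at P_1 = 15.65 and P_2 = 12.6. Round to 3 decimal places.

0.140

At P_1 = 15.65 and P_2 = 12.6: Q_1 = 995.204.
∂Q_1/∂P_2 = 0.88P_2 = 0.88(12.6) = 11.0880.
ε = (∂Q_1/∂P_2)(P_2/Q_1) = 11.0880 × (12.6/995.204) ≈ 0.140.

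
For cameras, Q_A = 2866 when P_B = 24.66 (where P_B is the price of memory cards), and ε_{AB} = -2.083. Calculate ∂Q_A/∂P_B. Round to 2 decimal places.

-242.09

ε = (∂Q_A/∂P_B)·(P_B/Q_A) ⇒ ∂Q_A/∂P_B = ε·Q_A/P_B = -2.083 × 2866/24.66 ≈ -242.09.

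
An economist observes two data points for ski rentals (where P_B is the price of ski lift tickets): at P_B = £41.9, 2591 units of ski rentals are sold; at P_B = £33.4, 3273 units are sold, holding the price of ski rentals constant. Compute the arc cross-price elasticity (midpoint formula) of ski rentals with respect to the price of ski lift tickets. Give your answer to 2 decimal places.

ΔQ_A = 3273 − 2591 = 682; ΔP_B = 33.4 − 41.9 = -8.5.
Midpoints: Q̄_A = 2932.0, P̄_B = 37.65.
ε = (ΔQ_A/Q̄_A)/(ΔP_B/P̄_B) = (682/2932.0)/(-8.5/37.65) ≈ -1.03.
ε < 0: ski rentals and ski lift tickets are complements.

-1.03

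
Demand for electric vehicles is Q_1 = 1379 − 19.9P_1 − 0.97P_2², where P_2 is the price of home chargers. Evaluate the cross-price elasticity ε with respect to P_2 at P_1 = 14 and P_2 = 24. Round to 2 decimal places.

-2.06

At P_1 = 14 and P_2 = 24: Q_1 = 541.68.
∂Q_1/∂P_2 = -1.94P_2 = -1.94(24) = -46.5600.
ε = (∂Q_1/∂P_2)(P_2/Q_1) = -46.5600 × (24/541.68) ≈ -2.06.
ε < 0: complements.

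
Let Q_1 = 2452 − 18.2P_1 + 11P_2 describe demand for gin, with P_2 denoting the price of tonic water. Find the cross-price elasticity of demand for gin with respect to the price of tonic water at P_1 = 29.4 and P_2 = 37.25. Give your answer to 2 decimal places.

0.18

At P_1 = 29.4 and P_2 = 37.25: Q_1 = 2326.67.
∂Q_1/∂P_2 = 11.
ε = (∂Q_1/∂P_2)(P_2/Q_1) = 11 × (37.25/2326.67) ≈ 0.18.
Since ε > 0, gin and tonic water are substitutes.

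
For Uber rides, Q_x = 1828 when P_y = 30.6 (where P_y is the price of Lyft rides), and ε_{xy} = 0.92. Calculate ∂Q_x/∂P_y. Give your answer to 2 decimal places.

54.96

ε = (∂Q_x/∂P_y)·(P_y/Q_x) ⇒ ∂Q_x/∂P_y = ε·Q_x/P_y = 0.92 × 1828/30.6 ≈ 54.96.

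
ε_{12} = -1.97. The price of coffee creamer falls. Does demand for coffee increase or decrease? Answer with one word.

increase

ε < 0 and the price of coffee creamer falls, so the quantity of coffee moves in the opposite direction: it increases.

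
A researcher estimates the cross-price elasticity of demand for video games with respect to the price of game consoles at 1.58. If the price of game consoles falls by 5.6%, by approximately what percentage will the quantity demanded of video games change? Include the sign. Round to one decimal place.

-8.8%

%ΔQ ≈ ε × %ΔP of game consoles = 1.58 × (-5.6%) = -8.8%.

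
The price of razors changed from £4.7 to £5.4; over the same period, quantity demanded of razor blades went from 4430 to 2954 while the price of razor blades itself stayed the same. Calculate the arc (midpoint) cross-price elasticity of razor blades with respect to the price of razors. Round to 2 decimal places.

ΔQ_A = 2954 − 4430 = -1476; ΔP_B = 5.4 − 4.7 = 0.7.
Midpoints: Q̄_A = 3692.0, P̄_B = 5.05.
ε = (ΔQ_A/Q̄_A)/(ΔP_B/P̄_B) = (-1476/3692.0)/(0.7/5.05) ≈ -2.88.
ε < 0: razor blades and razors are complements.

-2.88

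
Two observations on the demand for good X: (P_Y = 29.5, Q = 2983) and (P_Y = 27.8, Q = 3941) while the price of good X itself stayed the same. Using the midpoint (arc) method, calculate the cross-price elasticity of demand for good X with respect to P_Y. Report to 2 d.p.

ΔQ_X = 3941 − 2983 = 958; ΔP_Y = 27.8 − 29.5 = -1.7.
Midpoints: Q̄_X = 3462.0, P̄_Y = 28.65.
ε = (ΔQ_X/Q̄_X)/(ΔP_Y/P̄_Y) = (958/3462.0)/(-1.7/28.65) ≈ -4.66.

-4.66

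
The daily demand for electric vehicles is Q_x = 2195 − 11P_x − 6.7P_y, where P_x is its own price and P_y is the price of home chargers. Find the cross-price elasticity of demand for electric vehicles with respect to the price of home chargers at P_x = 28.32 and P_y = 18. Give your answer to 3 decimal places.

-0.068

At P_x = 28.32 and P_y = 18: Q_x = 1762.88.
∂Q_x/∂P_y = -6.7.
ε = (∂Q_x/∂P_y)(P_y/Q_x) = -6.7 × (18/1762.88) ≈ -0.068.
Since ε < 0, electric vehicles and home chargers are complements.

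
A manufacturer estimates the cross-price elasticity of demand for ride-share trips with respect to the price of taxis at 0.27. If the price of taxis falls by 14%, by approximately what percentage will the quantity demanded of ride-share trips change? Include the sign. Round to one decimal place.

%ΔQ ≈ ε × %ΔP of taxis = 0.27 × (-14%) = -3.8%.

-3.8%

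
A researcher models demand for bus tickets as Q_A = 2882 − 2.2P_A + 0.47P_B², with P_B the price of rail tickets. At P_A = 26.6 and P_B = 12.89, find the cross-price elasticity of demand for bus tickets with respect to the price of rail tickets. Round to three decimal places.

At P_A = 26.6 and P_B = 12.89: Q_A = 2901.571.
∂Q_A/∂P_B = 0.94P_B = 0.94(12.89) = 12.1166.
ε = (∂Q_A/∂P_B)(P_B/Q_A) = 12.1166 × (12.89/2901.571) ≈ 0.054.

0.054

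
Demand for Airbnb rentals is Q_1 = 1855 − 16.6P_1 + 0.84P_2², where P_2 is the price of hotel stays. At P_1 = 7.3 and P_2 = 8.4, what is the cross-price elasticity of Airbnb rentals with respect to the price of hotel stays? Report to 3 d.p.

At P_1 = 7.3 and P_2 = 8.4: Q_1 = 1793.090.
∂Q_1/∂P_2 = 1.68P_2 = 1.68(8.4) = 14.1120.
ε = (∂Q_1/∂P_2)(P_2/Q_1) = 14.1120 × (8.4/1793.090) ≈ 0.066.

0.066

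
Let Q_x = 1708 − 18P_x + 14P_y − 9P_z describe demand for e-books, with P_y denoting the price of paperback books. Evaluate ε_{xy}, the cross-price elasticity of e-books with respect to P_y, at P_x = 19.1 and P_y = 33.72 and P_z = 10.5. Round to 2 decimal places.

0.27

At P_x = 19.1 and P_y = 33.72 and P_z = 10.5: Q_x = 1741.78.
∂Q_x/∂P_y = 14.
ε = (∂Q_x/∂P_y)(P_y/Q_x) = 14 × (33.72/1741.78) ≈ 0.27.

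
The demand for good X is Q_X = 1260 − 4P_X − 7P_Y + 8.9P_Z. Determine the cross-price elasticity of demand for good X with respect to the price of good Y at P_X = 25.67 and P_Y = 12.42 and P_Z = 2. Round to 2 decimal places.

-0.08

At P_X = 25.67 and P_Y = 12.42 and P_Z = 2: Q_X = 1088.18.
∂Q_X/∂P_Y = -7.
ε = (∂Q_X/∂P_Y)(P_Y/Q_X) = -7 × (12.42/1088.18) ≈ -0.08.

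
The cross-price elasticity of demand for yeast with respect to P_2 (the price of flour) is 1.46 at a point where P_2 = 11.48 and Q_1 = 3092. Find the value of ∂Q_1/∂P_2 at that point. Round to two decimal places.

ε = (∂Q_1/∂P_2)·(P_2/Q_1) ⇒ ∂Q_1/∂P_2 = ε·Q_1/P_2 = 1.46 × 3092/11.48 ≈ 393.23.

393.23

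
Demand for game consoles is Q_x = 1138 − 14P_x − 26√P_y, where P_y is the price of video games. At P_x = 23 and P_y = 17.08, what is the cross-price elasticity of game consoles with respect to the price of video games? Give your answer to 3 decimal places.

At P_x = 23 and P_y = 17.08: Q_x = 708.547.
∂Q_x/∂P_y = -26/(2√P_y) = -26/(2√17.08) = -3.1456.
ε = (∂Q_x/∂P_y)(P_y/Q_x) = -3.1456 × (17.08/708.547) ≈ -0.076.
ε < 0: complements.

-0.076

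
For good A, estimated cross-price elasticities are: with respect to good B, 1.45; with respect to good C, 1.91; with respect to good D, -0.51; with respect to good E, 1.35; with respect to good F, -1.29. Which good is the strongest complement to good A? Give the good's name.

good F

Complements have ε < 0. The most negative value is -1.29 (good F).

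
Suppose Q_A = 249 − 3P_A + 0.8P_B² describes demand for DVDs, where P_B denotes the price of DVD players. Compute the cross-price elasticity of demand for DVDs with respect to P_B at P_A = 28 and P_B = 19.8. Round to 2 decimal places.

1.31

At P_A = 28 and P_B = 19.8: Q_A = 478.632.
∂Q_A/∂P_B = 1.6P_B = 1.6(19.8) = 31.6800.
ε = (∂Q_A/∂P_B)(P_B/Q_A) = 31.6800 × (19.8/478.632) ≈ 1.31.
ε > 0: substitutes.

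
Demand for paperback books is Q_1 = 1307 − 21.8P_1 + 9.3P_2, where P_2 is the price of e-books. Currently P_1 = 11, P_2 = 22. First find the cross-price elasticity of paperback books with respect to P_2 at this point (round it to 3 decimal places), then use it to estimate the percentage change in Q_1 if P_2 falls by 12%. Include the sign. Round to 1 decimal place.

At P_1 = 11, P_2 = 22: Q_1 = 1271.8.
∂Q_1/∂P_2 = 9.3.
ε = (∂Q_1/∂P_2)(P_2/Q_1) = 9.3000 × 22/1271.8 ≈ 0.161.
%ΔQ_1 ≈ ε × %ΔP_2 = 0.161 × (-12%) = -1.9%.

-1.9%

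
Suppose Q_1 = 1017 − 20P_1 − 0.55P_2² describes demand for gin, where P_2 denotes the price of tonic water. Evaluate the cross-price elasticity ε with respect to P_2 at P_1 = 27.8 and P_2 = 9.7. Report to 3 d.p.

-0.253

At P_1 = 27.8 and P_2 = 9.7: Q_1 = 409.250.
∂Q_1/∂P_2 = -1.1P_2 = -1.1(9.7) = -10.6700.
ε = (∂Q_1/∂P_2)(P_2/Q_1) = -10.6700 × (9.7/409.250) ≈ -0.253.
ε < 0: complements.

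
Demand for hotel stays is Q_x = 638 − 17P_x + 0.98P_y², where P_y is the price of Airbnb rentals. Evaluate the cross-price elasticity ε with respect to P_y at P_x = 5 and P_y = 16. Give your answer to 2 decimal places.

At P_x = 5 and P_y = 16: Q_x = 803.88.
∂Q_x/∂P_y = 1.96P_y = 1.96(16) = 31.3600.
ε = (∂Q_x/∂P_y)(P_y/Q_x) = 31.3600 × (16/803.88) ≈ 0.62.
ε > 0: substitutes.

0.62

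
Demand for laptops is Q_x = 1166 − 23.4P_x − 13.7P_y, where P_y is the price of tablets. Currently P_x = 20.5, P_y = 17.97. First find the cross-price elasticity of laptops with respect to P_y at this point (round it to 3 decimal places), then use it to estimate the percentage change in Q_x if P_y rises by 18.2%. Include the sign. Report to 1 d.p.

At P_x = 20.5, P_y = 17.97: Q_x = 440.111.
∂Q_x/∂P_y = -13.7.
ε = (∂Q_x/∂P_y)(P_y/Q_x) = -13.7000 × 17.97/440.111 ≈ -0.559.
%ΔQ_x ≈ ε × %ΔP_y = -0.559 × (18.2%) = -10.2%.

-10.2%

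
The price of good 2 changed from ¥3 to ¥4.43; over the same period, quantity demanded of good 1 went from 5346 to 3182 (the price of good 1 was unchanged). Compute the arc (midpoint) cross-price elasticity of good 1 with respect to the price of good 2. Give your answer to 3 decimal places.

ΔQ_1 = 3182 − 5346 = -2164; ΔP_2 = 4.43 − 3 = 1.43.
Midpoints: Q̄_1 = 4264.0, P̄_2 = 3.71.
ε = (ΔQ_1/Q̄_1)/(ΔP_2/P̄_2) = (-2164/4264.0)/(1.43/3.71) ≈ -1.318.

-1.318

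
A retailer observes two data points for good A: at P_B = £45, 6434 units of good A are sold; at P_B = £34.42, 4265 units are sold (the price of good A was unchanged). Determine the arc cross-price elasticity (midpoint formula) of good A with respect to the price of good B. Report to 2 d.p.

ΔQ_A = 4265 − 6434 = -2169; ΔP_B = 34.42 − 45 = -10.58.
Midpoints: Q̄_A = 5349.5, P̄_B = 39.71.
ε = (ΔQ_A/Q̄_A)/(ΔP_B/P̄_B) = (-2169/5349.5)/(-10.58/39.71) ≈ 1.52.
ε > 0: good A and good B are substitutes.

1.52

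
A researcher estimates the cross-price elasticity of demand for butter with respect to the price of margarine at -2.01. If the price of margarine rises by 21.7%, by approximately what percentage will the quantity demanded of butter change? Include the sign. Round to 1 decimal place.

-43.6%

%ΔQ ≈ ε × %ΔP of margarine = -2.01 × (21.7%) = -43.6%.
Demand for butter falls by about 43.6%.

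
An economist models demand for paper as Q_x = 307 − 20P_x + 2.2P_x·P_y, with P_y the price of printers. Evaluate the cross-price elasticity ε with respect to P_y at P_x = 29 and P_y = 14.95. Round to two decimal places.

1.40

At P_x = 29 and P_y = 14.95: Q_x = 680.81.
∂Q_x/∂P_y = 2.2P_x = 2.2(29) = 63.8000.
ε = (∂Q_x/∂P_y)(P_y/Q_x) = 63.8000 × (14.95/680.81) ≈ 1.40.
ε > 0: substitutes.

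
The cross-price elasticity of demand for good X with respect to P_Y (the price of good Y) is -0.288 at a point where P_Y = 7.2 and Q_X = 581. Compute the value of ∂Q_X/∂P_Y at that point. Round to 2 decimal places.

ε = (∂Q_X/∂P_Y)·(P_Y/Q_X) ⇒ ∂Q_X/∂P_Y = ε·Q_X/P_Y = -0.288 × 581/7.2 ≈ -23.24.

-23.24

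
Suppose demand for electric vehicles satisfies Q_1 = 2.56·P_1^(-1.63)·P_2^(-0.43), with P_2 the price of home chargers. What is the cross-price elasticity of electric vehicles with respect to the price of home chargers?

-0.43

In a log-linear (constant-elasticity) demand function, the coefficient on the exponent of P_2 is the cross-price elasticity.
ε = -0.43. Negative, so electric vehicles and home chargers are complements.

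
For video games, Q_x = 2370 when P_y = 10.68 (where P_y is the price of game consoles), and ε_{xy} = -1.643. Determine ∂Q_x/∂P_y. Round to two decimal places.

ε = (∂Q_x/∂P_y)·(P_y/Q_x) ⇒ ∂Q_x/∂P_y = ε·Q_x/P_y = -1.643 × 2370/10.68 ≈ -364.60.

-364.60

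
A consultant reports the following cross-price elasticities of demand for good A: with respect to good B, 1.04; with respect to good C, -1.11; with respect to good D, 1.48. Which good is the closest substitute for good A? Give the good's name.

Substitutes have ε > 0. Among the positive values, 1.48 (good D) is largest.

good D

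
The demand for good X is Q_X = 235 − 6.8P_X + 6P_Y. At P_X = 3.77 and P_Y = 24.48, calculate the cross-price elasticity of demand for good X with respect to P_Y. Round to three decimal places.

At P_X = 3.77 and P_Y = 24.48: Q_X = 356.244.
∂Q_X/∂P_Y = 6.
ε = (∂Q_X/∂P_Y)(P_Y/Q_X) = 6 × (24.48/356.244) ≈ 0.412.
Since ε > 0, good X and good Y are substitutes.

0.412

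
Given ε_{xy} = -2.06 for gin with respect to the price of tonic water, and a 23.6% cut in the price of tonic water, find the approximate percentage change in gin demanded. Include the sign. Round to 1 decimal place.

48.6%

%ΔQ ≈ ε × %ΔP of tonic water = -2.06 × (-23.6%) = 48.6%.
Demand for gin rises by about 48.6%.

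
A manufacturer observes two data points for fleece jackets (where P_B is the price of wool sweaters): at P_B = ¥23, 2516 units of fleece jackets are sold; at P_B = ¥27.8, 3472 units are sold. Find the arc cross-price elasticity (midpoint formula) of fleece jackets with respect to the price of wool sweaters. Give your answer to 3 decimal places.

1.690

ΔQ_A = 3472 − 2516 = 956; ΔP_B = 27.8 − 23 = 4.8.
Midpoints: Q̄_A = 2994.0, P̄_B = 25.40.
ε = (ΔQ_A/Q̄_A)/(ΔP_B/P̄_B) = (956/2994.0)/(4.8/25.40) ≈ 1.690.
ε > 0: fleece jackets and wool sweaters are substitutes.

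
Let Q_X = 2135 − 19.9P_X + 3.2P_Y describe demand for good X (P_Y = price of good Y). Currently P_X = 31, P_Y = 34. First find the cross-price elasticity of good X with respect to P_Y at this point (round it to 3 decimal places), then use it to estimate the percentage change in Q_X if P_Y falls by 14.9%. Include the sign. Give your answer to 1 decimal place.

At P_X = 31, P_Y = 34: Q_X = 1626.9.
∂Q_X/∂P_Y = 3.2.
ε = (∂Q_X/∂P_Y)(P_Y/Q_X) = 3.2000 × 34/1626.9 ≈ 0.067.
%ΔQ_X ≈ ε × %ΔP_Y = 0.067 × (-14.9%) = -1.0%.

-1.0%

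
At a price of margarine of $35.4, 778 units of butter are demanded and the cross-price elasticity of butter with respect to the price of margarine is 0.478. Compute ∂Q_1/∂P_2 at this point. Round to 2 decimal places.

ε = (∂Q_1/∂P_2)·(P_2/Q_1) ⇒ ∂Q_1/∂P_2 = ε·Q_1/P_2 = 0.478 × 778/35.4 ≈ 10.51.

10.51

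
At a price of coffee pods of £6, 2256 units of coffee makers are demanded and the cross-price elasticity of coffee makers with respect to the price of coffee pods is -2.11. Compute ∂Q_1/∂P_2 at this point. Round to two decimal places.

-793.36

ε = (∂Q_1/∂P_2)·(P_2/Q_1) ⇒ ∂Q_1/∂P_2 = ε·Q_1/P_2 = -2.11 × 2256/6 ≈ -793.36.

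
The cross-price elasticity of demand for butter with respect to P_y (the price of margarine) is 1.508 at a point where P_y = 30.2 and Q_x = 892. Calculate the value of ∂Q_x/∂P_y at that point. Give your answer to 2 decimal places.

ε = (∂Q_x/∂P_y)·(P_y/Q_x) ⇒ ∂Q_x/∂P_y = ε·Q_x/P_y = 1.508 × 892/30.2 ≈ 44.54.

44.54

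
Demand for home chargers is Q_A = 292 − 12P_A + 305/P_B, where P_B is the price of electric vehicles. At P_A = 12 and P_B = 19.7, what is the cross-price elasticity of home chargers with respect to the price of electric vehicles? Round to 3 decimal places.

At P_A = 12 and P_B = 19.7: Q_A = 163.482.
∂Q_A/∂P_B = −305/P_B² = -0.7859.
ε = (∂Q_A/∂P_B)(P_B/Q_A) = -0.7859 × (19.7/163.482) ≈ -0.095.
ε < 0: complements.

-0.095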